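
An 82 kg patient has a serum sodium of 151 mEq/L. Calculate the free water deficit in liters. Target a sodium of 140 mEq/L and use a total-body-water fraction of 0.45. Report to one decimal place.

TBW = 0.45 · 82 = 36.9 L
Free water deficit = TBW · (Na/140 − 1)
= 36.9 · (151/140 − 1)
= 36.9 · 0.0786
= 2.9 L

2.9 L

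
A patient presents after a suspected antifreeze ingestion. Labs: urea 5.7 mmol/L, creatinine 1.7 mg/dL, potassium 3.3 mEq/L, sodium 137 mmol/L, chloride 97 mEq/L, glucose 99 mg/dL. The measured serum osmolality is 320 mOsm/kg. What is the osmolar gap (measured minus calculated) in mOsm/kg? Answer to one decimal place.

Calculated osmolality = 2·Na + glucose/18 + urea
= 2·137 + 99/18 + 5.7
= 274 + 5.50 + 5.70
= 285.2 mOsm/kg ≈ 285.2 mOsm/kg
Osmolar gap = measured − calculated = 320 − 285.2 = 34.8 mOsm/kg

34.8 mOsm/kg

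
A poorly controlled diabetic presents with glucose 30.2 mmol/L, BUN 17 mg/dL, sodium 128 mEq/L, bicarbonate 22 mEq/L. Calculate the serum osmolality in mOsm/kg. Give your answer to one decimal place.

292.3 mOsm/kg

Calculated osmolality = 2·Na + glucose + BUN/2.8
= 2·128 + 30.2 + 17/2.8
= 256 + 30.20 + 6.07
= 292.27 mOsm/kg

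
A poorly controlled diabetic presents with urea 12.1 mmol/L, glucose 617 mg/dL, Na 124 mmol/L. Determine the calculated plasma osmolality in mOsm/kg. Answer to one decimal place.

294.4 mOsm/kg

Calculated osmolality = 2·Na + glucose/18 + urea
= 2·124 + 617/18 + 12.1
= 248 + 34.28 + 12.10
= 294.38 mOsm/kg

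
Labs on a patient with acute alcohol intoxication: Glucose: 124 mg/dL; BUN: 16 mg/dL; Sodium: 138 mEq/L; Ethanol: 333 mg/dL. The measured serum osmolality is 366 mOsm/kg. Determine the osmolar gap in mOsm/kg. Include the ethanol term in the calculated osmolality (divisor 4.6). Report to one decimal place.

5.0 mOsm/kg

Calculated osmolality = 2·Na + glucose/18 + BUN/2.8 + ethanol/4.6
= 2·138 + 124/18 + 16/2.8 + 333/4.6
= 276 + 6.89 + 5.71 + 72.39
= 360.99 mOsm/kg ≈ 361.0 mOsm/kg
Osmolar gap = measured − calculated = 366 − 361.0 = 5.0 mOsm/kg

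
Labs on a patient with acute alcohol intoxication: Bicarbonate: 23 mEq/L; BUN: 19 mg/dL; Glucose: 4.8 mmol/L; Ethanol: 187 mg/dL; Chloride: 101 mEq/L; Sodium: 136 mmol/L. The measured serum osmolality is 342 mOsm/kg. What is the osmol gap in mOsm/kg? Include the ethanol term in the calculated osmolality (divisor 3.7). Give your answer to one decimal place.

Calculated osmolality = 2·Na + glucose + BUN/2.8 + ethanol/3.7
= 2·136 + 4.8 + 19/2.8 + 187/3.7
= 272 + 4.80 + 6.79 + 50.54
= 334.13 mOsm/kg ≈ 334.1 mOsm/kg
Osmolar gap = measured − calculated = 342 − 334.1 = 7.9 mOsm/kg

7.9 mOsm/kg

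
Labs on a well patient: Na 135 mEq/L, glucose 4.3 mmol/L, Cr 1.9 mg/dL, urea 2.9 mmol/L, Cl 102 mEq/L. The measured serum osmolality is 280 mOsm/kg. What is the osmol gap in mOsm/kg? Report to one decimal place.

2.8 mOsm/kg

Calculated osmolality = 2·Na + glucose + urea
= 2·135 + 4.3 + 2.9
= 270 + 4.30 + 2.90
= 277.2 mOsm/kg ≈ 277.2 mOsm/kg
Osmolar gap = measured − calculated = 280 − 277.2 = 2.8 mOsm/kg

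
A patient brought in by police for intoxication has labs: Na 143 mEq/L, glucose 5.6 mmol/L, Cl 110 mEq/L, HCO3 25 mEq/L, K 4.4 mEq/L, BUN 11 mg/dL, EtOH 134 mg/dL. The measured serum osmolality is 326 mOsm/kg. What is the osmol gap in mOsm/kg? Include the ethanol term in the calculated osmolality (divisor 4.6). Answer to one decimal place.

1.3 mOsm/kg

Calculated osmolality = 2·Na + glucose + BUN/2.8 + ethanol/4.6
= 2·143 + 5.6 + 11/2.8 + 134/4.6
= 286 + 5.60 + 3.93 + 29.13
= 324.66 mOsm/kg ≈ 324.7 mOsm/kg
Osmolar gap = measured − calculated = 326 − 324.7 = 1.3 mOsm/kg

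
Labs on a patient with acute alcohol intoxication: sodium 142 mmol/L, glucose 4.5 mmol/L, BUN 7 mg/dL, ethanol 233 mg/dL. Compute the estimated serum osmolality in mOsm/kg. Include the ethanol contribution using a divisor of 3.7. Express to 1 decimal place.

354.0 mOsm/kg

Calculated osmolality = 2·Na + glucose + BUN/2.8 + ethanol/3.7
= 2·142 + 4.5 + 7/2.8 + 233/3.7
= 284 + 4.50 + 2.50 + 62.97
= 353.97 mOsm/kg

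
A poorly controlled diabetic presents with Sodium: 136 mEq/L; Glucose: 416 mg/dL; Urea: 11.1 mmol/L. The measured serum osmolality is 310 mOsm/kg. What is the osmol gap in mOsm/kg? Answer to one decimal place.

Calculated osmolality = 2·Na + glucose/18 + urea
= 2·136 + 416/18 + 11.1
= 272 + 23.11 + 11.10
= 306.21 mOsm/kg ≈ 306.2 mOsm/kg
Osmolar gap = measured − calculated = 310 − 306.2 = 3.8 mOsm/kg

3.8 mOsm/kg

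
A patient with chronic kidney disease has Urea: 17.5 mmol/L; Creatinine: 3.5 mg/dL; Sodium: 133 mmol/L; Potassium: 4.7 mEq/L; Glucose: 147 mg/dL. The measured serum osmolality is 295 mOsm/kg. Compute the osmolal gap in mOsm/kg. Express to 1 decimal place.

3.3 mOsm/kg

Calculated osmolality = 2·Na + glucose/18 + urea
= 2·133 + 147/18 + 17.5
= 266 + 8.17 + 17.50
= 291.67 mOsm/kg ≈ 291.7 mOsm/kg
Osmolar gap = measured − calculated = 295 − 291.7 = 3.3 mOsm/kg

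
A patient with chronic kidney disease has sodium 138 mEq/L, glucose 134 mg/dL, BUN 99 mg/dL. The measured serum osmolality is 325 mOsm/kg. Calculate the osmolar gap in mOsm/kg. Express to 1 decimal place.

6.2 mOsm/kg

Calculated osmolality = 2·Na + glucose/18 + BUN/2.8
= 2·138 + 134/18 + 99/2.8
= 276 + 7.44 + 35.36
= 318.8 mOsm/kg ≈ 318.8 mOsm/kg
Osmolar gap = measured − calculated = 325 − 318.8 = 6.2 mOsm/kg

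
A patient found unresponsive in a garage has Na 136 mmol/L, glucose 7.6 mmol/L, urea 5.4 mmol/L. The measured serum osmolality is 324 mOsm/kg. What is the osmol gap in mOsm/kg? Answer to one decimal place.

Calculated osmolality = 2·Na + glucose + urea
= 2·136 + 7.6 + 5.4
= 272 + 7.60 + 5.40
= 285 mOsm/kg ≈ 285.0 mOsm/kg
Osmolar gap = measured − calculated = 324 − 285.0 = 39.0 mOsm/kg

39.0 mOsm/kg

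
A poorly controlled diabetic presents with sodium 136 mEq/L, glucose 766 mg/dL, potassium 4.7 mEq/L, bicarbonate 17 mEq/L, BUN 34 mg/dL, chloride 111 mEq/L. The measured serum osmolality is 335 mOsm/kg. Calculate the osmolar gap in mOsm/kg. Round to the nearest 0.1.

Calculated osmolality = 2·Na + glucose/18 + BUN/2.8
= 2·136 + 766/18 + 34/2.8
= 272 + 42.56 + 12.14
= 326.7 mOsm/kg ≈ 326.7 mOsm/kg
Osmolar gap = measured − calculated = 335 − 326.7 = 8.3 mOsm/kg

8.3 mOsm/kg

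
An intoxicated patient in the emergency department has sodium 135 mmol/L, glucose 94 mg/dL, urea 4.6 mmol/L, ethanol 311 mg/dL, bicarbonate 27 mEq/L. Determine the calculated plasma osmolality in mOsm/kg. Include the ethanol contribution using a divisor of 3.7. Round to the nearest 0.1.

363.9 mOsm/kg

Calculated osmolality = 2·Na + glucose/18 + urea + ethanol/3.7
= 2·135 + 94/18 + 4.6 + 311/3.7
= 270 + 5.22 + 4.60 + 84.05
= 363.87 mOsm/kg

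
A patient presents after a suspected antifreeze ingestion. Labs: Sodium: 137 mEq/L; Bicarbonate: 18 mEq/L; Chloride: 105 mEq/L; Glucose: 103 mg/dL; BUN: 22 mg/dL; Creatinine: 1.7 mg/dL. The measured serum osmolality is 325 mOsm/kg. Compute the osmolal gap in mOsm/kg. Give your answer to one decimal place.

Calculated osmolality = 2·Na + glucose/18 + BUN/2.8
= 2·137 + 103/18 + 22/2.8
= 274 + 5.72 + 7.86
= 287.58 mOsm/kg ≈ 287.6 mOsm/kg
Osmolar gap = measured − calculated = 325 − 287.6 = 37.4 mOsm/kg

37.4 mOsm/kg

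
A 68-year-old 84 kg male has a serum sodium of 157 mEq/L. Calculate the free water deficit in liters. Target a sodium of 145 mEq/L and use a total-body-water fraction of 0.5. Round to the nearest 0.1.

TBW = 0.5 · 84 = 42 L
Free water deficit = TBW · (Na/145 − 1)
= 42 · (157/145 − 1)
= 42 · 0.0828
= 3.48 L

3.5 L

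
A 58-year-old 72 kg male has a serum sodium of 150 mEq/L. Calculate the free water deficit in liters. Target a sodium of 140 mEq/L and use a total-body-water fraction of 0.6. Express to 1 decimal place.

3.1 L

TBW = 0.6 · 72 = 43.2 L
Free water deficit = TBW · (Na/140 − 1)
= 43.2 · (150/140 − 1)
= 43.2 · 0.0714
= 3.08 L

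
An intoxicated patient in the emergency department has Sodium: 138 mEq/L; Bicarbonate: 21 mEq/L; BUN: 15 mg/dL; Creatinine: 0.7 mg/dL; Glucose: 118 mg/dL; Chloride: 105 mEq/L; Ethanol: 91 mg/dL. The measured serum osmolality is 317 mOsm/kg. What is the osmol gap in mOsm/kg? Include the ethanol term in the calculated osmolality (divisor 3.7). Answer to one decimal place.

4.5 mOsm/kg

Calculated osmolality = 2·Na + glucose/18 + BUN/2.8 + ethanol/3.7
= 2·138 + 118/18 + 15/2.8 + 91/3.7
= 276 + 6.56 + 5.36 + 24.59
= 312.51 mOsm/kg ≈ 312.5 mOsm/kg
Osmolar gap = measured − calculated = 317 − 312.5 = 4.5 mOsm/kg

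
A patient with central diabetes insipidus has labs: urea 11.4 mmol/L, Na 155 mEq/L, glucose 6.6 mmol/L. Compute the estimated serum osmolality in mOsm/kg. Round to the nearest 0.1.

328.0 mOsm/kg

Calculated osmolality = 2·Na + glucose + urea
= 2·155 + 6.6 + 11.4
= 310 + 6.60 + 11.40
= 328 mOsm/kg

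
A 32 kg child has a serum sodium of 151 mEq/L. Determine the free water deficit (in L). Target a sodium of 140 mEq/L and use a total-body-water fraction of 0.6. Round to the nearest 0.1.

TBW = 0.6 · 32 = 19.2 L
Free water deficit = TBW · (Na/140 − 1)
= 19.2 · (151/140 − 1)
= 19.2 · 0.0786
= 1.51 L

1.5 L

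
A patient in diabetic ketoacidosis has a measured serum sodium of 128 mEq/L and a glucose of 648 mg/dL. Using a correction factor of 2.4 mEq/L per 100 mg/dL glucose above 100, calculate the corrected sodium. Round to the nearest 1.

Corrected Na = measured Na + 2.4 · (glucose − 100)/100
= 128 + 2.4 · (648 − 100)/100
= 128 + 13.2
= 141.2 mEq/L

141 mEq/L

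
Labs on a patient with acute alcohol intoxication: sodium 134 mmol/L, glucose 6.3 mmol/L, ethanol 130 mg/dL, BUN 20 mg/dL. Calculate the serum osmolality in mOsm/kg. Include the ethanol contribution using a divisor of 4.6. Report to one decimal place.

Calculated osmolality = 2·Na + glucose + BUN/2.8 + ethanol/4.6
= 2·134 + 6.3 + 20/2.8 + 130/4.6
= 268 + 6.30 + 7.14 + 28.26
= 309.7 mOsm/kg

309.7 mOsm/kg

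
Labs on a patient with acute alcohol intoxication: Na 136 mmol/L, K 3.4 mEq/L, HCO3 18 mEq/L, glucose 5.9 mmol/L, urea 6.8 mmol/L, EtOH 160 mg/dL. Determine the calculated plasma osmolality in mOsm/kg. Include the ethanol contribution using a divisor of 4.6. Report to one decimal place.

319.5 mOsm/kg

Calculated osmolality = 2·Na + glucose + urea + ethanol/4.6
= 2·136 + 5.9 + 6.8 + 160/4.6
= 272 + 5.90 + 6.80 + 34.78
= 319.48 mOsm/kg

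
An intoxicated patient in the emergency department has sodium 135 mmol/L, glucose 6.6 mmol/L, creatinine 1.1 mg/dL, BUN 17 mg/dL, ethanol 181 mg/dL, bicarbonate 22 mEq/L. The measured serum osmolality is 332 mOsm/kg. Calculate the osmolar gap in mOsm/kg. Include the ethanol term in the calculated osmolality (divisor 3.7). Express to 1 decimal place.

Calculated osmolality = 2·Na + glucose + BUN/2.8 + ethanol/3.7
= 2·135 + 6.6 + 17/2.8 + 181/3.7
= 270 + 6.60 + 6.07 + 48.92
= 331.59 mOsm/kg ≈ 331.6 mOsm/kg
Osmolar gap = measured − calculated = 332 − 331.6 = 0.4 mOsm/kg

0.4 mOsm/kg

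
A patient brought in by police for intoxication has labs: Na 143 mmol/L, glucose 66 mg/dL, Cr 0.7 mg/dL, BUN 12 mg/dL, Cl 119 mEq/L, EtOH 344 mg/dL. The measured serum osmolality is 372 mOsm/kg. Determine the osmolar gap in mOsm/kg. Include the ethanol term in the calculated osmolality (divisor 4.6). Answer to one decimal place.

Calculated osmolality = 2·Na + glucose/18 + BUN/2.8 + ethanol/4.6
= 2·143 + 66/18 + 12/2.8 + 344/4.6
= 286 + 3.67 + 4.29 + 74.78
= 368.74 mOsm/kg ≈ 368.7 mOsm/kg
Osmolar gap = measured − calculated = 372 − 368.7 = 3.3 mOsm/kg

3.3 mOsm/kg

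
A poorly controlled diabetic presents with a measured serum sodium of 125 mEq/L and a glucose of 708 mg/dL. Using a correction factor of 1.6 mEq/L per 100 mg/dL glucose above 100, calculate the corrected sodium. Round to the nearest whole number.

Corrected Na = measured Na + 1.6 · (glucose − 100)/100
= 125 + 1.6 · (708 − 100)/100
= 125 + 9.7
= 134.7 mEq/L

135 mEq/L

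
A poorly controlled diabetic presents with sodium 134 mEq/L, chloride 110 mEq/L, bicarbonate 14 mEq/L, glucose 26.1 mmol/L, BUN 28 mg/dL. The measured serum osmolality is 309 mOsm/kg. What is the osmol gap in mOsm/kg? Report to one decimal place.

4.9 mOsm/kg

Calculated osmolality = 2·Na + glucose + BUN/2.8
= 2·134 + 26.1 + 28/2.8
= 268 + 26.10 + 10
= 304.1 mOsm/kg ≈ 304.1 mOsm/kg
Osmolar gap = measured − calculated = 309 − 304.1 = 4.9 mOsm/kg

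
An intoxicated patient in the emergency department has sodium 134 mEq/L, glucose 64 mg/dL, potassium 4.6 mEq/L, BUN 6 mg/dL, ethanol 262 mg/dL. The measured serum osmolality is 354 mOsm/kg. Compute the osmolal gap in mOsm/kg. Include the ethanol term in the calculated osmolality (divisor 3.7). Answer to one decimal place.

Calculated osmolality = 2·Na + glucose/18 + BUN/2.8 + ethanol/3.7
= 2·134 + 64/18 + 6/2.8 + 262/3.7
= 268 + 3.56 + 2.14 + 70.81
= 344.51 mOsm/kg ≈ 344.5 mOsm/kg
Osmolar gap = measured − calculated = 354 − 344.5 = 9.5 mOsm/kg

9.5 mOsm/kg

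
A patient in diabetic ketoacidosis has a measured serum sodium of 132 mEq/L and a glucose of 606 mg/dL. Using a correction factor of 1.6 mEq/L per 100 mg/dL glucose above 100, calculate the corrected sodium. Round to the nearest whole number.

140 mEq/L

Corrected Na = measured Na + 1.6 · (glucose − 100)/100
= 132 + 1.6 · (606 − 100)/100
= 132 + 8.1
= 140.1 mEq/L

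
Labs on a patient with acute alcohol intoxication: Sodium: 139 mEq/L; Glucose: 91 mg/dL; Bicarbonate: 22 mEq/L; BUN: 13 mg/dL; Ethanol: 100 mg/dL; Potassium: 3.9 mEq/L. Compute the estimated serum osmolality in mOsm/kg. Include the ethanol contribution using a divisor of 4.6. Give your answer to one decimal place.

309.4 mOsm/kg

Calculated osmolality = 2·Na + glucose/18 + BUN/2.8 + ethanol/4.6
= 2·139 + 91/18 + 13/2.8 + 100/4.6
= 278 + 5.06 + 4.64 + 21.74
= 309.44 mOsm/kg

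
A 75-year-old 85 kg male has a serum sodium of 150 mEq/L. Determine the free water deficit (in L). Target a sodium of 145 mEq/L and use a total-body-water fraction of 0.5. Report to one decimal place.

1.5 L

TBW = 0.5 · 85 = 42.5 L
Free water deficit = TBW · (Na/145 − 1)
= 42.5 · (150/145 − 1)
= 42.5 · 0.0345
= 1.47 L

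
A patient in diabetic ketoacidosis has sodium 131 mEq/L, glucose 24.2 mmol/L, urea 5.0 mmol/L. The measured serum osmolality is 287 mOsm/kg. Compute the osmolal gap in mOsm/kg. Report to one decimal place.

-4.2 mOsm/kg

Calculated osmolality = 2·Na + glucose + urea
= 2·131 + 24.2 + 5
= 262 + 24.20 + 5
= 291.2 mOsm/kg ≈ 291.2 mOsm/kg
Osmolar gap = measured − calculated = 287 − 291.2 = -4.2 mOsm/kg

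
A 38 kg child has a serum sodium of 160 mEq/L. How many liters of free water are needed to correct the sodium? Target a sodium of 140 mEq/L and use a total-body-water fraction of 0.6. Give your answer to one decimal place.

TBW = 0.6 · 38 = 22.8 L
Free water deficit = TBW · (Na/140 − 1)
= 22.8 · (160/140 − 1)
= 22.8 · 0.1429
= 3.26 L

3.3 L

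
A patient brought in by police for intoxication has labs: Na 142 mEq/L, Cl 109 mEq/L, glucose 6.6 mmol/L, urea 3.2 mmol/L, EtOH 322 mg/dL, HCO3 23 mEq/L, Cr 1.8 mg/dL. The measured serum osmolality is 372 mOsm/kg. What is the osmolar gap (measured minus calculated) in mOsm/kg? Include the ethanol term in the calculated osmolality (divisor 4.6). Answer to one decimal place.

8.2 mOsm/kg

Calculated osmolality = 2·Na + glucose + urea + ethanol/4.6
= 2·142 + 6.6 + 3.2 + 322/4.6
= 284 + 6.60 + 3.20 + 70
= 363.8 mOsm/kg ≈ 363.8 mOsm/kg
Osmolar gap = measured − calculated = 372 − 363.8 = 8.2 mOsm/kg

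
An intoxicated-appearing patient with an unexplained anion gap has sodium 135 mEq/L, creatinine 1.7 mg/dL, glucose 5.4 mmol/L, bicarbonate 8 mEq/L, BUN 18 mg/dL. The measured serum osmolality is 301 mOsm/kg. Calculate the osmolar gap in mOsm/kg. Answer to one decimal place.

19.2 mOsm/kg

Calculated osmolality = 2·Na + glucose + BUN/2.8
= 2·135 + 5.4 + 18/2.8
= 270 + 5.40 + 6.43
= 281.83 mOsm/kg ≈ 281.8 mOsm/kg
Osmolar gap = measured − calculated = 301 − 281.8 = 19.2 mOsm/kg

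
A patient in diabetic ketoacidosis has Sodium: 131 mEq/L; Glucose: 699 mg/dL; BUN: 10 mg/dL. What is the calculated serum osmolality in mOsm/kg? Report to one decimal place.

Calculated osmolality = 2·Na + glucose/18 + BUN/2.8
= 2·131 + 699/18 + 10/2.8
= 262 + 38.83 + 3.57
= 304.4 mOsm/kg

304.4 mOsm/kg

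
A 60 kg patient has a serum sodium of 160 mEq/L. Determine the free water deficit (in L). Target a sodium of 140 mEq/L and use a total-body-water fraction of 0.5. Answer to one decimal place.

4.3 L

TBW = 0.5 · 60 = 30 L
Free water deficit = TBW · (Na/140 − 1)
= 30 · (160/140 − 1)
= 30 · 0.1429
= 4.29 L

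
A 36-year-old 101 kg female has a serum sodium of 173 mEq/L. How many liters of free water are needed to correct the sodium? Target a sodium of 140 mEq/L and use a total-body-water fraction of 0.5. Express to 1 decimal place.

TBW = 0.5 · 101 = 50.5 L
Free water deficit = TBW · (Na/140 − 1)
= 50.5 · (173/140 − 1)
= 50.5 · 0.2357
= 11.9 L

11.9 L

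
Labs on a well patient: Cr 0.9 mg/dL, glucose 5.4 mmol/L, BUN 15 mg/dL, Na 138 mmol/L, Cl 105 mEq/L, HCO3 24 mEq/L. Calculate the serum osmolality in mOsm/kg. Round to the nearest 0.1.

Calculated osmolality = 2·Na + glucose + BUN/2.8
= 2·138 + 5.4 + 15/2.8
= 276 + 5.40 + 5.36
= 286.76 mOsm/kg

286.8 mOsm/kg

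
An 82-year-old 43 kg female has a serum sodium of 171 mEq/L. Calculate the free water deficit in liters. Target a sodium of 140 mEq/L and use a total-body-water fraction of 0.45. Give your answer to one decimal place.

4.3 L

TBW = 0.45 · 43 = 19.35 L
Free water deficit = TBW · (Na/140 − 1)
= 19.35 · (171/140 − 1)
= 19.35 · 0.2214
= 4.28 L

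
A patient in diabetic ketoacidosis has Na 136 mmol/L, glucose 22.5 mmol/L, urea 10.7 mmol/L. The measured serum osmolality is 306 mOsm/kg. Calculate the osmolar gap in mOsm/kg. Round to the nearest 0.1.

0.8 mOsm/kg

Calculated osmolality = 2·Na + glucose + urea
= 2·136 + 22.5 + 10.7
= 272 + 22.50 + 10.70
= 305.2 mOsm/kg ≈ 305.2 mOsm/kg
Osmolar gap = measured − calculated = 306 − 305.2 = 0.8 mOsm/kg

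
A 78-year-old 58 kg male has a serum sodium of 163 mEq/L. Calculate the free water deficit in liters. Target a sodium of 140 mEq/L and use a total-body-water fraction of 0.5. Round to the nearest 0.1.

TBW = 0.5 · 58 = 29 L
Free water deficit = TBW · (Na/140 − 1)
= 29 · (163/140 − 1)
= 29 · 0.1643
= 4.76 L

4.8 L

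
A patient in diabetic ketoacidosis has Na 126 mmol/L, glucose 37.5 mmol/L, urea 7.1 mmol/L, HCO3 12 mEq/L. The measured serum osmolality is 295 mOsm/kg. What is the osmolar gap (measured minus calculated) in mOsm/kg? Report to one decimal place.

Calculated osmolality = 2·Na + glucose + urea
= 2·126 + 37.5 + 7.1
= 252 + 37.50 + 7.10
= 296.6 mOsm/kg ≈ 296.6 mOsm/kg
Osmolar gap = measured − calculated = 295 − 296.6 = -1.6 mOsm/kg

-1.6 mOsm/kg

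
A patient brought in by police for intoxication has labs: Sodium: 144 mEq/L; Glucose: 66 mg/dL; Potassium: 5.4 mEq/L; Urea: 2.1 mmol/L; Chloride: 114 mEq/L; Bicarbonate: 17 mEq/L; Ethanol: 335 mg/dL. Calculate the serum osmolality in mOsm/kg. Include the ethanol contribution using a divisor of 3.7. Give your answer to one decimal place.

Calculated osmolality = 2·Na + glucose/18 + urea + ethanol/3.7
= 2·144 + 66/18 + 2.1 + 335/3.7
= 288 + 3.67 + 2.10 + 90.54
= 384.31 mOsm/kg

384.3 mOsm/kg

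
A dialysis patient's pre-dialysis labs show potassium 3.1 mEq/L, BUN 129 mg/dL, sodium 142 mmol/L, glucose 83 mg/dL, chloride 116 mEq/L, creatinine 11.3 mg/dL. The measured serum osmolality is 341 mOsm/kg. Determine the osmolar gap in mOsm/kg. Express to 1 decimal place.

Calculated osmolality = 2·Na + glucose/18 + BUN/2.8
= 2·142 + 83/18 + 129/2.8
= 284 + 4.61 + 46.07
= 334.68 mOsm/kg ≈ 334.7 mOsm/kg
Osmolar gap = measured − calculated = 341 − 334.7 = 6.3 mOsm/kg

6.3 mOsm/kg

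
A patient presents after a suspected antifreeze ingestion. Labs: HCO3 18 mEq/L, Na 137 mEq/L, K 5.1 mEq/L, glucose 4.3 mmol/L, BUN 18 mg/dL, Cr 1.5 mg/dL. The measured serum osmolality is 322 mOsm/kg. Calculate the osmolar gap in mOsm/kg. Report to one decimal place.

37.3 mOsm/kg

Calculated osmolality = 2·Na + glucose + BUN/2.8
= 2·137 + 4.3 + 18/2.8
= 274 + 4.30 + 6.43
= 284.73 mOsm/kg ≈ 284.7 mOsm/kg
Osmolar gap = measured − calculated = 322 − 284.7 = 37.3 mOsm/kg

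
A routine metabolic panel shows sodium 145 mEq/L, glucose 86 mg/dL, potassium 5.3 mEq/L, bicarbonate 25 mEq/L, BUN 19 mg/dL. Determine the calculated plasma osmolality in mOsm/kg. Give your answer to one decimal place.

301.6 mOsm/kg

Calculated osmolality = 2·Na + glucose/18 + BUN/2.8
= 2·145 + 86/18 + 19/2.8
= 290 + 4.78 + 6.79
= 301.57 mOsm/kg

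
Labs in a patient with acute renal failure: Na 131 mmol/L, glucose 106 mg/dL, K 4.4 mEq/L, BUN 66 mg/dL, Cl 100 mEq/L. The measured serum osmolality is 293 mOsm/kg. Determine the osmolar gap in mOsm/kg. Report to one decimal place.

Calculated osmolality = 2·Na + glucose/18 + BUN/2.8
= 2·131 + 106/18 + 66/2.8
= 262 + 5.89 + 23.57
= 291.46 mOsm/kg ≈ 291.5 mOsm/kg
Osmolar gap = measured − calculated = 293 − 291.5 = 1.5 mOsm/kg

1.5 mOsm/kg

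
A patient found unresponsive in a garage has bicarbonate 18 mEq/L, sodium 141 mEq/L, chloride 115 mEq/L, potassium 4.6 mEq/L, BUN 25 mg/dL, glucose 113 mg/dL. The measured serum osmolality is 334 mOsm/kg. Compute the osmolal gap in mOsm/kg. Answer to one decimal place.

36.8 mOsm/kg

Calculated osmolality = 2·Na + glucose/18 + BUN/2.8
= 2·141 + 113/18 + 25/2.8
= 282 + 6.28 + 8.93
= 297.21 mOsm/kg ≈ 297.2 mOsm/kg
Osmolar gap = measured − calculated = 334 − 297.2 = 36.8 mOsm/kg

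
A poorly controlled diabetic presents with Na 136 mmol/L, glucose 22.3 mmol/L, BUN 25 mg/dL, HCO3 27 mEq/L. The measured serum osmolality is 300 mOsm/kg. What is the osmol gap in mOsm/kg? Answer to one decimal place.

Calculated osmolality = 2·Na + glucose + BUN/2.8
= 2·136 + 22.3 + 25/2.8
= 272 + 22.30 + 8.93
= 303.23 mOsm/kg ≈ 303.2 mOsm/kg
Osmolar gap = measured − calculated = 300 − 303.2 = -3.2 mOsm/kg

-3.2 mOsm/kg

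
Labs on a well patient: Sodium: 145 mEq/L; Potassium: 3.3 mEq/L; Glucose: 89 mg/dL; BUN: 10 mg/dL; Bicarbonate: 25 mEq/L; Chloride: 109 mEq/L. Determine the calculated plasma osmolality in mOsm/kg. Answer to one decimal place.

Calculated osmolality = 2·Na + glucose/18 + BUN/2.8
= 2·145 + 89/18 + 10/2.8
= 290 + 4.94 + 3.57
= 298.51 mOsm/kg

298.5 mOsm/kg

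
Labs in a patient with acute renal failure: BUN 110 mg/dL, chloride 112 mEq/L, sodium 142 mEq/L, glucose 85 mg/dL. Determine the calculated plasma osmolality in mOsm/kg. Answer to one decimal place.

Calculated osmolality = 2·Na + glucose/18 + BUN/2.8
= 2·142 + 85/18 + 110/2.8
= 284 + 4.72 + 39.29
= 328.01 mOsm/kg

328.0 mOsm/kg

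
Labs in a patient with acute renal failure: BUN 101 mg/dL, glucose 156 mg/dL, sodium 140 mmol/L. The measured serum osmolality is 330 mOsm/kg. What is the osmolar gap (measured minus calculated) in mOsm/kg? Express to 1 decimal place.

5.3 mOsm/kg

Calculated osmolality = 2·Na + glucose/18 + BUN/2.8
= 2·140 + 156/18 + 101/2.8
= 280 + 8.67 + 36.07
= 324.74 mOsm/kg ≈ 324.7 mOsm/kg
Osmolar gap = measured − calculated = 330 − 324.7 = 5.3 mOsm/kg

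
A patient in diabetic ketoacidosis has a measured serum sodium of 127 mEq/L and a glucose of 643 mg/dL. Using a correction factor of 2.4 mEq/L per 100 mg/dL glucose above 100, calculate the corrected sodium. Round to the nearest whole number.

Corrected Na = measured Na + 2.4 · (glucose − 100)/100
= 127 + 2.4 · (643 − 100)/100
= 127 + 13
= 140 mEq/L

140 mEq/L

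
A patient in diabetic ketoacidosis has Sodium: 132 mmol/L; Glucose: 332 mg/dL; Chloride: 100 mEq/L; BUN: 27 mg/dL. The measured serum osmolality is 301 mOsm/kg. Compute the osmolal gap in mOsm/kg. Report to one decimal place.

8.9 mOsm/kg

Calculated osmolality = 2·Na + glucose/18 + BUN/2.8
= 2·132 + 332/18 + 27/2.8
= 264 + 18.44 + 9.64
= 292.08 mOsm/kg ≈ 292.1 mOsm/kg
Osmolar gap = measured − calculated = 301 − 292.1 = 8.9 mOsm/kg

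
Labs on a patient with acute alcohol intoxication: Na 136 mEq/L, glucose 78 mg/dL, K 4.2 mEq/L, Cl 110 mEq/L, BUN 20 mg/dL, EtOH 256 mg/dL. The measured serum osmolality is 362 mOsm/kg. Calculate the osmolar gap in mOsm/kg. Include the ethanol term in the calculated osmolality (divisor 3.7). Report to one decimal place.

9.3 mOsm/kg

Calculated osmolality = 2·Na + glucose/18 + BUN/2.8 + ethanol/3.7
= 2·136 + 78/18 + 20/2.8 + 256/3.7
= 272 + 4.33 + 7.14 + 69.19
= 352.66 mOsm/kg ≈ 352.7 mOsm/kg
Osmolar gap = measured − calculated = 362 − 352.7 = 9.3 mOsm/kg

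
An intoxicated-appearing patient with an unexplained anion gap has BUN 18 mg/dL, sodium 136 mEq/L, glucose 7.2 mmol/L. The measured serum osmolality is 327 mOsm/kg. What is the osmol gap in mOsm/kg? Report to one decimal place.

Calculated osmolality = 2·Na + glucose + BUN/2.8
= 2·136 + 7.2 + 18/2.8
= 272 + 7.20 + 6.43
= 285.63 mOsm/kg ≈ 285.6 mOsm/kg
Osmolar gap = measured − calculated = 327 − 285.6 = 41.4 mOsm/kg

41.4 mOsm/kg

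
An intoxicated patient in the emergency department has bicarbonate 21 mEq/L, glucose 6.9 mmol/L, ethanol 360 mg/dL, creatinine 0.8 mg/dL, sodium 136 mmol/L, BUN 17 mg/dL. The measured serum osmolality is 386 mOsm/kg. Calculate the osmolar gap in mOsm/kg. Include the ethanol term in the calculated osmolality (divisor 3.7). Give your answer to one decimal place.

Calculated osmolality = 2·Na + glucose + BUN/2.8 + ethanol/3.7
= 2·136 + 6.9 + 17/2.8 + 360/3.7
= 272 + 6.90 + 6.07 + 97.30
= 382.27 mOsm/kg ≈ 382.3 mOsm/kg
Osmolar gap = measured − calculated = 386 − 382.3 = 3.7 mOsm/kg

3.7 mOsm/kg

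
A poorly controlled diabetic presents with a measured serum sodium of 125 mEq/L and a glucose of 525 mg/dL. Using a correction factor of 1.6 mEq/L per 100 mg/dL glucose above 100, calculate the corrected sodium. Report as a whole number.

Corrected Na = measured Na + 1.6 · (glucose − 100)/100
= 125 + 1.6 · (525 − 100)/100
= 125 + 6.8
= 131.8 mEq/L

132 mEq/L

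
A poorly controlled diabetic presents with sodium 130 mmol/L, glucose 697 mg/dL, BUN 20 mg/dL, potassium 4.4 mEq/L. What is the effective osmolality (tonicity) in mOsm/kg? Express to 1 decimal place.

298.7 mOsm/kg

Effective osmolality excludes urea (freely permeant across cell membranes):
2·Na + glucose/18
= 2·130 + 697/18
= 260 + 38.72
= 298.72 mOsm/kg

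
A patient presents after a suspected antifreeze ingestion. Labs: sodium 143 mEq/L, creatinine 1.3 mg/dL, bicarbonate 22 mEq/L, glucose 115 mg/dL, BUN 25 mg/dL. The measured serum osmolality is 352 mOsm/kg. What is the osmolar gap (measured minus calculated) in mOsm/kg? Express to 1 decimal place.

50.7 mOsm/kg

Calculated osmolality = 2·Na + glucose/18 + BUN/2.8
= 2·143 + 115/18 + 25/2.8
= 286 + 6.39 + 8.93
= 301.32 mOsm/kg ≈ 301.3 mOsm/kg
Osmolar gap = measured − calculated = 352 − 301.3 = 50.7 mOsm/kg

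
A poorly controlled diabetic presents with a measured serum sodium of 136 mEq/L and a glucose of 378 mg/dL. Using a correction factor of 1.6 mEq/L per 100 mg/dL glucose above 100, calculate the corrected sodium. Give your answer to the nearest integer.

Corrected Na = measured Na + 1.6 · (glucose − 100)/100
= 136 + 1.6 · (378 − 100)/100
= 136 + 4.4
= 140.4 mEq/L

140 mEq/L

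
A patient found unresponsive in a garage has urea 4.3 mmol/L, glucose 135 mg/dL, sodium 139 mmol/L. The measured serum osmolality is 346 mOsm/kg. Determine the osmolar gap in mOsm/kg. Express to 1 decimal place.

56.2 mOsm/kg

Calculated osmolality = 2·Na + glucose/18 + urea
= 2·139 + 135/18 + 4.3
= 278 + 7.50 + 4.30
= 289.8 mOsm/kg ≈ 289.8 mOsm/kg
Osmolar gap = measured − calculated = 346 − 289.8 = 56.2 mOsm/kg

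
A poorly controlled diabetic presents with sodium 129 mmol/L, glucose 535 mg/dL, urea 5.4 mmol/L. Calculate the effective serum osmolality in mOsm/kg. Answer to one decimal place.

287.7 mOsm/kg

Effective osmolality excludes urea (freely permeant across cell membranes):
2·Na + glucose/18
= 2·129 + 535/18
= 258 + 29.72
= 287.72 mOsm/kg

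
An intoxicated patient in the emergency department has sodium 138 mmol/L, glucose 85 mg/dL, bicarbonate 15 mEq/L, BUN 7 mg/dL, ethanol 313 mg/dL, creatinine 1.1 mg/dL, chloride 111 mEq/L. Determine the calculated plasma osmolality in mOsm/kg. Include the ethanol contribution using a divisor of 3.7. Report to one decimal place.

367.8 mOsm/kg

Calculated osmolality = 2·Na + glucose/18 + BUN/2.8 + ethanol/3.7
= 2·138 + 85/18 + 7/2.8 + 313/3.7
= 276 + 4.72 + 2.50 + 84.59
= 367.81 mOsm/kg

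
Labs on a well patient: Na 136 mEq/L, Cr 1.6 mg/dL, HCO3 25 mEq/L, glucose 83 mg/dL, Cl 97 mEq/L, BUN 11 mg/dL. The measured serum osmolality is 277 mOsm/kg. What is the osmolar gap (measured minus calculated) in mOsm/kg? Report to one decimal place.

-3.5 mOsm/kg

Calculated osmolality = 2·Na + glucose/18 + BUN/2.8
= 2·136 + 83/18 + 11/2.8
= 272 + 4.61 + 3.93
= 280.54 mOsm/kg ≈ 280.5 mOsm/kg
Osmolar gap = measured − calculated = 277 − 280.5 = -3.5 mOsm/kg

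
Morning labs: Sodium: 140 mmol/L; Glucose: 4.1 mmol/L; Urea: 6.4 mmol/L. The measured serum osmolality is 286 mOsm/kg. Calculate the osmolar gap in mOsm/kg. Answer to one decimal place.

-4.5 mOsm/kg

Calculated osmolality = 2·Na + glucose + urea
= 2·140 + 4.1 + 6.4
= 280 + 4.10 + 6.40
= 290.5 mOsm/kg ≈ 290.5 mOsm/kg
Osmolar gap = measured − calculated = 286 − 290.5 = -4.5 mOsm/kg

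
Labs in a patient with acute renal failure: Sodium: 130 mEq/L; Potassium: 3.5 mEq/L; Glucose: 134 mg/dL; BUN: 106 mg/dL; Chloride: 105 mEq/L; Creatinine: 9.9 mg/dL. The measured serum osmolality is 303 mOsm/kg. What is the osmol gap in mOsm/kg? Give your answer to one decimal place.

-2.3 mOsm/kg

Calculated osmolality = 2·Na + glucose/18 + BUN/2.8
= 2·130 + 134/18 + 106/2.8
= 260 + 7.44 + 37.86
= 305.3 mOsm/kg ≈ 305.3 mOsm/kg
Osmolar gap = measured − calculated = 303 − 305.3 = -2.3 mOsm/kg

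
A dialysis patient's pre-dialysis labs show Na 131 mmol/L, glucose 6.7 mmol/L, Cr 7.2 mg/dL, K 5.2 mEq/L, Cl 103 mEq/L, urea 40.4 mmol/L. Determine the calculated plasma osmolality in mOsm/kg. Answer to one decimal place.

309.1 mOsm/kg

Calculated osmolality = 2·Na + glucose + urea
= 2·131 + 6.7 + 40.4
= 262 + 6.70 + 40.40
= 309.1 mOsm/kg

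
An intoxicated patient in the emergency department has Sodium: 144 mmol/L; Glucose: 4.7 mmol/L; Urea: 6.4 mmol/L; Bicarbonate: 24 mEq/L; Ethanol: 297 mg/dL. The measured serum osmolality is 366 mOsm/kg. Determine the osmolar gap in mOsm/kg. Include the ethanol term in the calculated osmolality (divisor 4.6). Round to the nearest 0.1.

Calculated osmolality = 2·Na + glucose + urea + ethanol/4.6
= 2·144 + 4.7 + 6.4 + 297/4.6
= 288 + 4.70 + 6.40 + 64.57
= 363.67 mOsm/kg ≈ 363.7 mOsm/kg
Osmolar gap = measured − calculated = 366 − 363.7 = 2.3 mOsm/kg

2.3 mOsm/kg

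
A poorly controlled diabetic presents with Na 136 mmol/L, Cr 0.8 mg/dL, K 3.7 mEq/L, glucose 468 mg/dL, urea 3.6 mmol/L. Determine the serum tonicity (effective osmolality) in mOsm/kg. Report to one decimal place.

298.0 mOsm/kg

Effective osmolality excludes urea (freely permeant across cell membranes):
2·Na + glucose/18
= 2·136 + 468/18
= 272 + 26
= 298 mOsm/kg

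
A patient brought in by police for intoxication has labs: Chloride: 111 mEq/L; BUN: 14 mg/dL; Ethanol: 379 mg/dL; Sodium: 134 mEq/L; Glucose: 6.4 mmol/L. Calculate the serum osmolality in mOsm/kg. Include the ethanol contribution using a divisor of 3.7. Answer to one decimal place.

Calculated osmolality = 2·Na + glucose + BUN/2.8 + ethanol/3.7
= 2·134 + 6.4 + 14/2.8 + 379/3.7
= 268 + 6.40 + 5 + 102.43
= 381.83 mOsm/kg

381.8 mOsm/kg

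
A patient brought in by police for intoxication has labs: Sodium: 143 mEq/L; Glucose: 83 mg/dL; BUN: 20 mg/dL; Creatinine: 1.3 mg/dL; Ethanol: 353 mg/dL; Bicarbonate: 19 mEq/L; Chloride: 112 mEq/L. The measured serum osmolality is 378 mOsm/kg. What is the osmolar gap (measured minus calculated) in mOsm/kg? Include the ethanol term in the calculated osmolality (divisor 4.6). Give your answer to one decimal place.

Calculated osmolality = 2·Na + glucose/18 + BUN/2.8 + ethanol/4.6
= 2·143 + 83/18 + 20/2.8 + 353/4.6
= 286 + 4.61 + 7.14 + 76.74
= 374.49 mOsm/kg ≈ 374.5 mOsm/kg
Osmolar gap = measured − calculated = 378 − 374.5 = 3.5 mOsm/kg

3.5 mOsm/kg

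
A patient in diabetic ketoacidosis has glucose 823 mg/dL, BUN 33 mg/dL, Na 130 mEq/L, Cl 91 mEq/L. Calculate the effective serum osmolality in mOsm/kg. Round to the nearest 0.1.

305.7 mOsm/kg

Effective osmolality excludes urea (freely permeant across cell membranes):
2·Na + glucose/18
= 2·130 + 823/18
= 260 + 45.72
= 305.72 mOsm/kg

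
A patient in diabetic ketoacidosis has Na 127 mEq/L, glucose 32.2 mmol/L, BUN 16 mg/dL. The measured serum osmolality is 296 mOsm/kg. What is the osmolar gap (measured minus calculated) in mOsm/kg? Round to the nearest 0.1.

Calculated osmolality = 2·Na + glucose + BUN/2.8
= 2·127 + 32.2 + 16/2.8
= 254 + 32.20 + 5.71
= 291.91 mOsm/kg ≈ 291.9 mOsm/kg
Osmolar gap = measured − calculated = 296 − 291.9 = 4.1 mOsm/kg

4.1 mOsm/kg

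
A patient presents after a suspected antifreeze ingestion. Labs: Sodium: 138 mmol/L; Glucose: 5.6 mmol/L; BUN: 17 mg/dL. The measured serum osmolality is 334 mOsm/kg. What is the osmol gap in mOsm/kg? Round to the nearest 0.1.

Calculated osmolality = 2·Na + glucose + BUN/2.8
= 2·138 + 5.6 + 17/2.8
= 276 + 5.60 + 6.07
= 287.67 mOsm/kg ≈ 287.7 mOsm/kg
Osmolar gap = measured − calculated = 334 − 287.7 = 46.3 mOsm/kg

46.3 mOsm/kg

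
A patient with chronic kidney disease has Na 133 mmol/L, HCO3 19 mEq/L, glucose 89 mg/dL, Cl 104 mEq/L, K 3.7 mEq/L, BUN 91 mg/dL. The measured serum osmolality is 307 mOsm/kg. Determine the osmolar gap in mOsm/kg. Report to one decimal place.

Calculated osmolality = 2·Na + glucose/18 + BUN/2.8
= 2·133 + 89/18 + 91/2.8
= 266 + 4.94 + 32.50
= 303.44 mOsm/kg ≈ 303.4 mOsm/kg
Osmolar gap = measured − calculated = 307 − 303.4 = 3.6 mOsm/kg

3.6 mOsm/kg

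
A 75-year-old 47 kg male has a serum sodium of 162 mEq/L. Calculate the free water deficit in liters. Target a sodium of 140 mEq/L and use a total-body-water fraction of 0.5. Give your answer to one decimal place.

TBW = 0.5 · 47 = 23.5 L
Free water deficit = TBW · (Na/140 − 1)
= 23.5 · (162/140 − 1)
= 23.5 · 0.1571
= 3.69 L

3.7 L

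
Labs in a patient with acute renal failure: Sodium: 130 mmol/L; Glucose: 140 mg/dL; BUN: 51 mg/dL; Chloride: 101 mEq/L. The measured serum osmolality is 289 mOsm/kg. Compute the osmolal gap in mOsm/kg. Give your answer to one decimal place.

Calculated osmolality = 2·Na + glucose/18 + BUN/2.8
= 2·130 + 140/18 + 51/2.8
= 260 + 7.78 + 18.21
= 285.99 mOsm/kg ≈ 286.0 mOsm/kg
Osmolar gap = measured − calculated = 289 − 286.0 = 3.0 mOsm/kg

3.0 mOsm/kg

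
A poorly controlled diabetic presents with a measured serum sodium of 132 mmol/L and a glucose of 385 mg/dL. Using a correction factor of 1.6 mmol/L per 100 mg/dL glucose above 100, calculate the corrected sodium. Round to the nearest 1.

Corrected Na = measured Na + 1.6 · (glucose − 100)/100
= 132 + 1.6 · (385 − 100)/100
= 132 + 4.6
= 136.6 mmol/L

137 mmol/L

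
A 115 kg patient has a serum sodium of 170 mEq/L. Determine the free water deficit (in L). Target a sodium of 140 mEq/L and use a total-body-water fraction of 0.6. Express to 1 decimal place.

14.8 L

TBW = 0.6 · 115 = 69 L
Free water deficit = TBW · (Na/140 − 1)
= 69 · (170/140 − 1)
= 69 · 0.2143
= 14.79 L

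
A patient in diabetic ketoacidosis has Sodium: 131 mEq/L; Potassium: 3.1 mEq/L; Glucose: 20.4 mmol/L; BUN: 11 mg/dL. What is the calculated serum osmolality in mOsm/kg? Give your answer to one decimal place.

Calculated osmolality = 2·Na + glucose + BUN/2.8
= 2·131 + 20.4 + 11/2.8
= 262 + 20.40 + 3.93
= 286.33 mOsm/kg

286.3 mOsm/kg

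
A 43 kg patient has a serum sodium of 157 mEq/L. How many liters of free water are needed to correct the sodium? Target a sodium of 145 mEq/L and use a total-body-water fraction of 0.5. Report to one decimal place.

TBW = 0.5 · 43 = 21.5 L
Free water deficit = TBW · (Na/145 − 1)
= 21.5 · (157/145 − 1)
= 21.5 · 0.0828
= 1.78 L

1.8 L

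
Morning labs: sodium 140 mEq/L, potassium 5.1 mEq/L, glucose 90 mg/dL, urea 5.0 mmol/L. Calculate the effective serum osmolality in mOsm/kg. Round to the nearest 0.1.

Effective osmolality excludes urea (freely permeant across cell membranes):
2·Na + glucose/18
= 2·140 + 90/18
= 280 + 5
= 285 mOsm/kg

285.0 mOsm/kg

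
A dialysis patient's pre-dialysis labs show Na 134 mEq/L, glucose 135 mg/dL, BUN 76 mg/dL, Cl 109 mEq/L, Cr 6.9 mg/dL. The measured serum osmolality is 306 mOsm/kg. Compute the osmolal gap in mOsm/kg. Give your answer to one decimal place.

3.4 mOsm/kg

Calculated osmolality = 2·Na + glucose/18 + BUN/2.8
= 2·134 + 135/18 + 76/2.8
= 268 + 7.50 + 27.14
= 302.64 mOsm/kg ≈ 302.6 mOsm/kg
Osmolar gap = measured − calculated = 306 − 302.6 = 3.4 mOsm/kg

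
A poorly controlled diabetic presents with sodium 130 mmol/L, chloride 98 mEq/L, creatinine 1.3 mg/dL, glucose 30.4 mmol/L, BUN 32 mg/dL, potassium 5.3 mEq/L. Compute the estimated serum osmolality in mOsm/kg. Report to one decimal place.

Calculated osmolality = 2·Na + glucose + BUN/2.8
= 2·130 + 30.4 + 32/2.8
= 260 + 30.40 + 11.43
= 301.83 mOsm/kg

301.8 mOsm/kg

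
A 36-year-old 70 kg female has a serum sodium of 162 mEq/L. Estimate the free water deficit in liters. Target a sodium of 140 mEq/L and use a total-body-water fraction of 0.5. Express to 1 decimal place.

TBW = 0.5 · 70 = 35 L
Free water deficit = TBW · (Na/140 − 1)
= 35 · (162/140 − 1)
= 35 · 0.1571
= 5.5 L

5.5 L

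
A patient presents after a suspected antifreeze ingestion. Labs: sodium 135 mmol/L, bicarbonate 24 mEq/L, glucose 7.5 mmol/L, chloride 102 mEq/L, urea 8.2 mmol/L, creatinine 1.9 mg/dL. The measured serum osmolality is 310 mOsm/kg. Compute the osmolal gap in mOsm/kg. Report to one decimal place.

Calculated osmolality = 2·Na + glucose + urea
= 2·135 + 7.5 + 8.2
= 270 + 7.50 + 8.20
= 285.7 mOsm/kg ≈ 285.7 mOsm/kg
Osmolar gap = measured − calculated = 310 − 285.7 = 24.3 mOsm/kg

24.3 mOsm/kg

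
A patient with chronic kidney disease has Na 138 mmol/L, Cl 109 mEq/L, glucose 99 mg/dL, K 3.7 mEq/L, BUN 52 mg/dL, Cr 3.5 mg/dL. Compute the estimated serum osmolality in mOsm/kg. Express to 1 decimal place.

300.1 mOsm/kg

Calculated osmolality = 2·Na + glucose/18 + BUN/2.8
= 2·138 + 99/18 + 52/2.8
= 276 + 5.50 + 18.57
= 300.07 mOsm/kg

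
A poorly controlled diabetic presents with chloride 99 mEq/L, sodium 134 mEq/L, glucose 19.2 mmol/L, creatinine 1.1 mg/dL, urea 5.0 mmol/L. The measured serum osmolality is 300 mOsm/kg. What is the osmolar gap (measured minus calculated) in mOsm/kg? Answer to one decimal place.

7.8 mOsm/kg

Calculated osmolality = 2·Na + glucose + urea
= 2·134 + 19.2 + 5
= 268 + 19.20 + 5
= 292.2 mOsm/kg ≈ 292.2 mOsm/kg
Osmolar gap = measured − calculated = 300 − 292.2 = 7.8 mOsm/kg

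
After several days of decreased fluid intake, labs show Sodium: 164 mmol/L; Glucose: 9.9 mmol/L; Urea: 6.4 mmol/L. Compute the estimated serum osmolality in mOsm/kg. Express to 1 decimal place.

344.3 mOsm/kg

Calculated osmolality = 2·Na + glucose + urea
= 2·164 + 9.9 + 6.4
= 328 + 9.90 + 6.40
= 344.3 mOsm/kg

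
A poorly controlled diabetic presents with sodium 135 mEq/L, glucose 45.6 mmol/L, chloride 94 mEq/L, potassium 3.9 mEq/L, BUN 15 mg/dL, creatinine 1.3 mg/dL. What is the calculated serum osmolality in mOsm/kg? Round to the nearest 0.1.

321.0 mOsm/kg

Calculated osmolality = 2·Na + glucose + BUN/2.8
= 2·135 + 45.6 + 15/2.8
= 270 + 45.60 + 5.36
= 320.96 mOsm/kg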